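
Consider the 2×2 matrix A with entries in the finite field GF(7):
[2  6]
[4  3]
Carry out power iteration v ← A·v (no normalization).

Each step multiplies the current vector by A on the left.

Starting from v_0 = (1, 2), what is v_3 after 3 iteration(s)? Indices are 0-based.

v_0 = (1, 2).
v_1 = A·v_0 = (0, 3).
v_2 = A·v_1 = (4, 2).
v_3 = A·v_2 = (6, 1).

v_3 = (6, 1)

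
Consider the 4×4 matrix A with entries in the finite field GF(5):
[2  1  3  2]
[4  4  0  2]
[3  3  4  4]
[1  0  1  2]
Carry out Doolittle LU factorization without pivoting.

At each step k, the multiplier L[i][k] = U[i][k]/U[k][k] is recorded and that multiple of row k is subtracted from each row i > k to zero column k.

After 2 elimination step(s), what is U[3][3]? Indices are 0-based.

Step 1: pivot at (0,0) is 2.
  row1 ← row1 − (2)·row0  ⇒  L[1][0]=2, U row1=(0, 2, 4, 3)
  row2 ← row2 − (4)·row0  ⇒  L[2][0]=4, U row2=(0, 4, 2, 1)
  row3 ← row3 − (3)·row0  ⇒  L[3][0]=3, U row3=(0, 2, 2, 1)
Step 2: pivot at (1,1) is 2.
  row2 ← row2 − (2)·row1  ⇒  L[2][1]=2, U row2=(0, 0, 4, 0)
  row3 ← row3 − (1)·row1  ⇒  L[3][1]=1, U row3=(0, 0, 3, 3)

U[3][3] = 3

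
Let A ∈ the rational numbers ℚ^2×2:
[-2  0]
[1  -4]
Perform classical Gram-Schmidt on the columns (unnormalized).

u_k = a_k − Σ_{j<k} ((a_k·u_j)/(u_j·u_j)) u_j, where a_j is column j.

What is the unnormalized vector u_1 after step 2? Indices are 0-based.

u_1 = (-8/5, -16/5)

Step 1: u_0 = a_0 = (-2, 1).
Step 2: u_1 = a_1 − (-4/5)·u_0 = (-8/5, -16/5).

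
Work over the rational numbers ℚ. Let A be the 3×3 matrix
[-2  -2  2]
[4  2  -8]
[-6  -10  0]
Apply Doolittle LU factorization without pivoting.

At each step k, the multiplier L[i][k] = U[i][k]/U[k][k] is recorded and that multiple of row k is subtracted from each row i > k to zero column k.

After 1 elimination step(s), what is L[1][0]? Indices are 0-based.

Step 1: pivot at (0,0) is -2.
  row1 ← row1 − (-2)·row0  ⇒  L[1][0]=-2, U row1=(0, -2, -4)
  row2 ← row2 − (3)·row0  ⇒  L[2][0]=3, U row2=(0, -4, -6)

L[1][0] = -2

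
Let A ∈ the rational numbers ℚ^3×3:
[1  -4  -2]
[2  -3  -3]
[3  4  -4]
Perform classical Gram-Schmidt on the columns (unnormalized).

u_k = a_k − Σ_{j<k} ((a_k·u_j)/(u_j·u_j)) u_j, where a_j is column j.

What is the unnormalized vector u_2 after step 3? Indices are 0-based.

u_2 = (-17/95, 16/95, -1/19)

Step 1: u_0 = a_0 = (1, 2, 3).
Step 2: u_1 = a_1 − (1/7)·u_0 = (-29/7, -23/7, 25/7).
Step 3: u_2 = a_2 − (-10/7)·u_0 − (9/95)·u_1 = (-17/95, 16/95, -1/19).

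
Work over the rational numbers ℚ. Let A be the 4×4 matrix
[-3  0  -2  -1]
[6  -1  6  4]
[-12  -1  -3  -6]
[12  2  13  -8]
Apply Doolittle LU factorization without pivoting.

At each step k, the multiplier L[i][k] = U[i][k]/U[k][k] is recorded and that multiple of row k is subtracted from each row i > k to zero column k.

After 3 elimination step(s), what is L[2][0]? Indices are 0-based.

Step 1: pivot at (0,0) is -3.
  row1 ← row1 − (-2)·row0  ⇒  L[1][0]=-2, U row1=(0, -1, 2, 2)
  row2 ← row2 − (4)·row0  ⇒  L[2][0]=4, U row2=(0, -1, 5, -2)
  row3 ← row3 − (-4)·row0  ⇒  L[3][0]=-4, U row3=(0, 2, 5, -12)
Step 2: pivot at (1,1) is -1.
  row2 ← row2 − (1)·row1  ⇒  L[2][1]=1, U row2=(0, 0, 3, -4)
  row3 ← row3 − (-2)·row1  ⇒  L[3][1]=-2, U row3=(0, 0, 9, -8)
Step 3: pivot at (2,2) is 3.
  row3 ← row3 − (3)·row2  ⇒  L[3][2]=3, U row3=(0, 0, 0, 4)

L[2][0] = 4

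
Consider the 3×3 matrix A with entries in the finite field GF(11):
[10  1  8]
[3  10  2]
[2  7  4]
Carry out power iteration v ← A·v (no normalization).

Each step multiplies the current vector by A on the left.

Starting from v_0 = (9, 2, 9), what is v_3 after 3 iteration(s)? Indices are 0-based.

v_3 = (0, 0, 9)

v_0 = (9, 2, 9).
v_1 = A·v_0 = (10, 10, 2).
v_2 = A·v_1 = (5, 2, 10).
v_3 = A·v_2 = (0, 0, 9).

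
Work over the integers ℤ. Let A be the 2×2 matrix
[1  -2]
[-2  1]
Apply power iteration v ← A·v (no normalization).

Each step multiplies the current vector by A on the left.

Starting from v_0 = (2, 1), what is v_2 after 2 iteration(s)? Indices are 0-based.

v_0 = (2, 1).
v_1 = A·v_0 = (0, -3).
v_2 = A·v_1 = (6, -3).

v_2 = (6, -3)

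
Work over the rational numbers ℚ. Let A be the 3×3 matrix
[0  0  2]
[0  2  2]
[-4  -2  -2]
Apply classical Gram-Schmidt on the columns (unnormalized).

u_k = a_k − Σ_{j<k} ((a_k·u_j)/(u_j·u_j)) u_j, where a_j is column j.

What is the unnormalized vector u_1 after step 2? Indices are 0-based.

Step 1: u_0 = a_0 = (0, 0, -4).
Step 2: u_1 = a_1 − (1/2)·u_0 = (0, 2, 0).

u_1 = (0, 2, 0)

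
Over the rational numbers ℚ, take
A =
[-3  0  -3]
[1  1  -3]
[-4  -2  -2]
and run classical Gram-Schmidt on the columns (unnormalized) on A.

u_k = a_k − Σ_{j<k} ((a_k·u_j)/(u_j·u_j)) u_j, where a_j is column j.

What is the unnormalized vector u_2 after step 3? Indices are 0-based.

u_2 = (36/49, -108/49, -54/49)

Step 1: u_0 = a_0 = (-3, 1, -4).
Step 2: u_1 = a_1 − (9/26)·u_0 = (27/26, 17/26, -8/13).
Step 3: u_2 = a_2 − (7/13)·u_0 − (-100/49)·u_1 = (36/49, -108/49, -54/49).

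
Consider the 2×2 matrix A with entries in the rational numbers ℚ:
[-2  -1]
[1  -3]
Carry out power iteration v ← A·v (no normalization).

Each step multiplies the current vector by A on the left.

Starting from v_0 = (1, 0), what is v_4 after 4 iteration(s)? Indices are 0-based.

v_4 = (-16, -55)

v_0 = (1, 0).
v_1 = A·v_0 = (-2, 1).
v_2 = A·v_1 = (3, -5).
v_3 = A·v_2 = (-1, 18).
v_4 = A·v_3 = (-16, -55).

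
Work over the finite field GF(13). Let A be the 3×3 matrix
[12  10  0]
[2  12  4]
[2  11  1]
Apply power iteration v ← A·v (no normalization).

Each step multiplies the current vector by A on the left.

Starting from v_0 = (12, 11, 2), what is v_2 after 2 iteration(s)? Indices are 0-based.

v_0 = (12, 11, 2).
v_1 = A·v_0 = (7, 8, 4).
v_2 = A·v_1 = (8, 9, 2).

v_2 = (8, 9, 2)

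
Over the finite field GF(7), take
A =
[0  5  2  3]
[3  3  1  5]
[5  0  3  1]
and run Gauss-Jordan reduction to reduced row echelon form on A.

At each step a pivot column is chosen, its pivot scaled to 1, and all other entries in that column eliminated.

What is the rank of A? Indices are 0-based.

step 1: exchange rows 0,1
step 1: normalize row 0 (÷3) = (1, 1, 5, 4)
  row 2: subtract 5×row0 = (0, 2, 6, 2)
step 2: normalize row 1 (÷5) = (0, 1, 6, 2)
  row 0: subtract 1×row1 = (1, 0, 6, 2)
  row 2: subtract 2×row1 = (0, 0, 1, 5)
step 3: normalize row 2 (÷1) = (0, 0, 1, 5)
  row 0: subtract 6×row2 = (1, 0, 0, 0)
  row 1: subtract 6×row2 = (0, 1, 0, 0)

rank = 3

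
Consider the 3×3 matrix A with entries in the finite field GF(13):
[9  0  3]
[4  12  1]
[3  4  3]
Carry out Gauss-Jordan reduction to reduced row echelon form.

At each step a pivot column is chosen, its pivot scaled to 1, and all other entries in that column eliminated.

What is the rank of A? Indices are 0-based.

rank = 3

[1] R0 /= 9  ⇒  (1, 0, 9)
     R1 -= 4·R0  ⇒  (0, 12, 4)
     R2 -= 3·R0  ⇒  (0, 4, 2)
[2] R1 /= 12  ⇒  (0, 1, 9)
     R2 -= 4·R1  ⇒  (0, 0, 5)
[3] R2 /= 5  ⇒  (0, 0, 1)
     R0 -= 9·R2  ⇒  (1, 0, 0)
     R1 -= 9·R2  ⇒  (0, 1, 0)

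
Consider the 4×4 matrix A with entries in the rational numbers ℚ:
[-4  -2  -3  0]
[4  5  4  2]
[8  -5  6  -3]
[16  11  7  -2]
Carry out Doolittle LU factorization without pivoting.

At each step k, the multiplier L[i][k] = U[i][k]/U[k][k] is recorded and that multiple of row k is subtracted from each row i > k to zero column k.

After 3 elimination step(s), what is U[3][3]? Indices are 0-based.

U[3][3] = 2

k=0: U[0][0]=-4
  eliminate (1,0): mult=-1, new row 1: (0, 3, 1, 2); set L[1][0]=-1
  eliminate (2,0): mult=-2, new row 2: (0, -9, 0, -3); set L[2][0]=-2
  eliminate (3,0): mult=-4, new row 3: (0, 3, -5, -2); set L[3][0]=-4
k=1: U[1][1]=3
  eliminate (2,1): mult=-3, new row 2: (0, 0, 3, 3); set L[2][1]=-3
  eliminate (3,1): mult=1, new row 3: (0, 0, -6, -4); set L[3][1]=1
k=2: U[2][2]=3
  eliminate (3,2): mult=-2, new row 3: (0, 0, 0, 2); set L[3][2]=-2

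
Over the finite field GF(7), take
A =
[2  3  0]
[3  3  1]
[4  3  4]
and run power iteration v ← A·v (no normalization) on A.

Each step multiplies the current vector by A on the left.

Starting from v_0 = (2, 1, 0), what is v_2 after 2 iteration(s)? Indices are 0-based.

v_0 = (2, 1, 0).
v_1 = A·v_0 = (0, 2, 4).
v_2 = A·v_1 = (6, 3, 1).

v_2 = (6, 3, 1)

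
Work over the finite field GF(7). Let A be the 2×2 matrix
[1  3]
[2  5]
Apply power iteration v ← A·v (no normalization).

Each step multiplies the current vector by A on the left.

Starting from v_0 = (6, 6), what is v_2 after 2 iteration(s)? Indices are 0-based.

v_2 = (3, 6)

v_0 = (6, 6).
v_1 = A·v_0 = (3, 0).
v_2 = A·v_1 = (3, 6).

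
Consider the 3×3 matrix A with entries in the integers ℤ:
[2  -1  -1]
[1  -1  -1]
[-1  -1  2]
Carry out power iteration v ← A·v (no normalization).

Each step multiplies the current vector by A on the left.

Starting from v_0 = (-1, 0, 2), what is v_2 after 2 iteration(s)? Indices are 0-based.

v_0 = (-1, 0, 2).
v_1 = A·v_0 = (-4, -3, 5).
v_2 = A·v_1 = (-10, -6, 17).

v_2 = (-10, -6, 17)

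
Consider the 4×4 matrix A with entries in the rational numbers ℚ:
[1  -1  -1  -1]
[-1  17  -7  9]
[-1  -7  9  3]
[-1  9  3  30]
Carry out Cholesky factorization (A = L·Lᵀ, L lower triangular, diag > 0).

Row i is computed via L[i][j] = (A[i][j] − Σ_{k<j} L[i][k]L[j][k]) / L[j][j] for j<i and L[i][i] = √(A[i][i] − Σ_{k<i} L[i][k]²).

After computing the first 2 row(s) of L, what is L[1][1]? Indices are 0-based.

L[1][1] = 4

Step 1: L[0][0] = √(1) = 1.
  L[1][0] = (-1) / L[0][0] = -1.
Step 2: L[1][1] = √(16) = 4.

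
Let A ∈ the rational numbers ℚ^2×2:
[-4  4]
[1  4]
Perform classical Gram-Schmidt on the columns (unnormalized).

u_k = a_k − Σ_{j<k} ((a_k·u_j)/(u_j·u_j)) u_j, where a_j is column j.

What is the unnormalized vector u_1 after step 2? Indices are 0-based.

Step 1: u_0 = a_0 = (-4, 1).
Step 2: u_1 = a_1 − (-12/17)·u_0 = (20/17, 80/17).

u_1 = (20/17, 80/17)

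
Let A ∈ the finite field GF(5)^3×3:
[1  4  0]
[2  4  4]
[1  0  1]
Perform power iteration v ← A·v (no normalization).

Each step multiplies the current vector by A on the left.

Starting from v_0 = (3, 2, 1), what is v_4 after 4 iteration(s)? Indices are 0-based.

v_0 = (3, 2, 1).
v_1 = A·v_0 = (1, 3, 4).
v_2 = A·v_1 = (3, 0, 0).
v_3 = A·v_2 = (3, 1, 3).
v_4 = A·v_3 = (2, 2, 1).

v_4 = (2, 2, 1)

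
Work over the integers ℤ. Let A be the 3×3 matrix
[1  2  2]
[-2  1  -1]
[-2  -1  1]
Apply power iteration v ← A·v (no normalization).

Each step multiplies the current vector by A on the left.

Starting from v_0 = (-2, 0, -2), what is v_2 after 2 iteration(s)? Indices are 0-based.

v_2 = (10, 16, 8)

v_0 = (-2, 0, -2).
v_1 = A·v_0 = (-6, 6, 2).
v_2 = A·v_1 = (10, 16, 8).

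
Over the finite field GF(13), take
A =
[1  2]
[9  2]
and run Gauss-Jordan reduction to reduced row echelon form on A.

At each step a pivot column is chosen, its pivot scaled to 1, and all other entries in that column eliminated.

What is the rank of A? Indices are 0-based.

[1] R0 /= 1  ⇒  (1, 2)
     R1 -= 9·R0  ⇒  (0, 10)
[2] R1 /= 10  ⇒  (0, 1)
     R0 -= 2·R1  ⇒  (1, 0)

rank = 2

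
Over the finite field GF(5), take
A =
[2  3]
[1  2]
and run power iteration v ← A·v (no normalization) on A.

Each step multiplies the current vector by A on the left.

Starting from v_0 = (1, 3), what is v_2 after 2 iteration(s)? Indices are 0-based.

v_2 = (3, 0)

v_0 = (1, 3).
v_1 = A·v_0 = (1, 2).
v_2 = A·v_1 = (3, 0).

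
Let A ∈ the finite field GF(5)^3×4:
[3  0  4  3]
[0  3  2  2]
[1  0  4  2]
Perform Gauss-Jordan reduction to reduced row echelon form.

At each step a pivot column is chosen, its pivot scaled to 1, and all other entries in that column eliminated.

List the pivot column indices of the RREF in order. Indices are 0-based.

[1] R0 /= 3  ⇒  (1, 0, 3, 1)
     R2 -= 1·R0  ⇒  (0, 0, 1, 1)
[2] R1 /= 3  ⇒  (0, 1, 4, 4)
[3] R2 /= 1  ⇒  (0, 0, 1, 1)
     R0 -= 3·R2  ⇒  (1, 0, 0, 3)
     R1 -= 4·R2  ⇒  (0, 1, 0, 0)

pivot columns: 0, 1, 2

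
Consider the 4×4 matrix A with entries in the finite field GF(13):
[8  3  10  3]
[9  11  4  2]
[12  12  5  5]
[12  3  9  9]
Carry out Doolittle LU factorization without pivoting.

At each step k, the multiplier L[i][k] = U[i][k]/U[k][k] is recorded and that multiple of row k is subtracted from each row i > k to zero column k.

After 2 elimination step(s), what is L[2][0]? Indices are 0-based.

Step 1: pivot at (0,0) is 8.
  row1 ← row1 − (6)·row0  ⇒  L[1][0]=6, U row1=(0, 6, 9, 10)
  row2 ← row2 − (8)·row0  ⇒  L[2][0]=8, U row2=(0, 1, 3, 7)
  row3 ← row3 − (8)·row0  ⇒  L[3][0]=8, U row3=(0, 5, 7, 11)
Step 2: pivot at (1,1) is 6.
  row2 ← row2 − (11)·row1  ⇒  L[2][1]=11, U row2=(0, 0, 8, 1)
  row3 ← row3 − (3)·row1  ⇒  L[3][1]=3, U row3=(0, 0, 6, 7)

L[2][0] = 8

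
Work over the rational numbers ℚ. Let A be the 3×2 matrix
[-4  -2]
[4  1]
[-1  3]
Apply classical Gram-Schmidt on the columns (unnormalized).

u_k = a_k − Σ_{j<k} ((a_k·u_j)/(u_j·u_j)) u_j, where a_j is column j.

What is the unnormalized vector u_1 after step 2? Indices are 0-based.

u_1 = (-10/11, -1/11, 36/11)

Step 1: u_0 = a_0 = (-4, 4, -1).
Step 2: u_1 = a_1 − (3/11)·u_0 = (-10/11, -1/11, 36/11).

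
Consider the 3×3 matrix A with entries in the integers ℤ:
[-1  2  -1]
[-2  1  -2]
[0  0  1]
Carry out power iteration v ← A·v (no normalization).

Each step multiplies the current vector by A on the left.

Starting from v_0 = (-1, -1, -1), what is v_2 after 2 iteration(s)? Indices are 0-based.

v_2 = (7, 5, -1)

v_0 = (-1, -1, -1).
v_1 = A·v_0 = (0, 3, -1).
v_2 = A·v_1 = (7, 5, -1).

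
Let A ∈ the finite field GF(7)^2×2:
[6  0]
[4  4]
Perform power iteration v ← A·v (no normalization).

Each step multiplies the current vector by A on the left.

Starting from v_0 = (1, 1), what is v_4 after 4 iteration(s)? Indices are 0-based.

v_4 = (1, 5)

v_0 = (1, 1).
v_1 = A·v_0 = (6, 1).
v_2 = A·v_1 = (1, 0).
v_3 = A·v_2 = (6, 4).
v_4 = A·v_3 = (1, 5).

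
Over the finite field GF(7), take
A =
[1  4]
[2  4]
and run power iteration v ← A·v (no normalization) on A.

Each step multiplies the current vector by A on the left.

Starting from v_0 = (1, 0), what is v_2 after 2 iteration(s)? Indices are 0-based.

v_0 = (1, 0).
v_1 = A·v_0 = (1, 2).
v_2 = A·v_1 = (2, 3).

v_2 = (2, 3)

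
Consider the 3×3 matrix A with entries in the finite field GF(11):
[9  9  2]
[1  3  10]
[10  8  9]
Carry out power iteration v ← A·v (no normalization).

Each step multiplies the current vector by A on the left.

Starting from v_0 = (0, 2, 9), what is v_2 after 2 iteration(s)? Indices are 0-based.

v_0 = (0, 2, 9).
v_1 = A·v_0 = (3, 8, 9).
v_2 = A·v_1 = (7, 7, 10).

v_2 = (7, 7, 10)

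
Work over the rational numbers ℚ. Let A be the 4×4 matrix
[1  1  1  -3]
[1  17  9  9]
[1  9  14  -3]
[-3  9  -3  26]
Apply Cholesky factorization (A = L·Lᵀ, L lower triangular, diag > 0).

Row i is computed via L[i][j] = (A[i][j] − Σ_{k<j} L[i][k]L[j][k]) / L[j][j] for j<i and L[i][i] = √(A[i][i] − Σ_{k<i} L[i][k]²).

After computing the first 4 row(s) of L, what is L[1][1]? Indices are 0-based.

Step 1: L[0][0] = √(1) = 1.
  L[1][0] = (1) / L[0][0] = 1.
Step 2: L[1][1] = √(16) = 4.
  L[2][0] = (1) / L[0][0] = 1.
  L[2][1] = (8) / L[1][1] = 2.
Step 3: L[2][2] = √(9) = 3.
  L[3][0] = (-3) / L[0][0] = -3.
  L[3][1] = (12) / L[1][1] = 3.
  L[3][2] = (-6) / L[2][2] = -2.
Step 4: L[3][3] = √(4) = 2.

L[1][1] = 4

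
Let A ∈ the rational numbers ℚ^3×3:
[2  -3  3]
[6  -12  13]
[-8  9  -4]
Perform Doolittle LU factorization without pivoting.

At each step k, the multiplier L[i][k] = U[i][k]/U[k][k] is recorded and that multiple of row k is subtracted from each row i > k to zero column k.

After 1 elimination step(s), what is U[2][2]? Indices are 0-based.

[col 0] pivot 2
  R1 -= 3*R0 → (0, -3, 4)  (L[1][0] := 3)
  R2 -= -4*R0 → (0, -3, 8)  (L[2][0] := -4)

U[2][2] = 8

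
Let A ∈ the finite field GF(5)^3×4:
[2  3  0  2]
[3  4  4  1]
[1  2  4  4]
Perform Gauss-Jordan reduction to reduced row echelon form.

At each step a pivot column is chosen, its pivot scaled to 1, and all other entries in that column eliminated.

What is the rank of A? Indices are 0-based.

rank = 3

step 1: normalize row 0 (÷2) = (1, 4, 0, 1)
  row 1: subtract 3×row0 = (0, 2, 4, 3)
  row 2: subtract 1×row0 = (0, 3, 4, 3)
step 2: normalize row 1 (÷2) = (0, 1, 2, 4)
  row 0: subtract 4×row1 = (1, 0, 2, 0)
  row 2: subtract 3×row1 = (0, 0, 3, 1)
step 3: normalize row 2 (÷3) = (0, 0, 1, 2)
  row 0: subtract 2×row2 = (1, 0, 0, 1)
  row 1: subtract 2×row2 = (0, 1, 0, 0)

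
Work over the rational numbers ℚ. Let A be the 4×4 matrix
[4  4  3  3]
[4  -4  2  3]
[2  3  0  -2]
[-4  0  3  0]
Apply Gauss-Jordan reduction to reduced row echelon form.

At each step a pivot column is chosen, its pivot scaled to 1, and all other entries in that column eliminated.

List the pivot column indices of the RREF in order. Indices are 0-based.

pivot(0,0)=4: scale R0 → (1, 1, 3/4, 3/4)
  clear (1,0): R1 −= (4)R0 → (0, -8, -1, 0)
  clear (2,0): R2 −= (2)R0 → (0, 1, -3/2, -7/2)
  clear (3,0): R3 −= (-4)R0 → (0, 4, 6, 3)
pivot(1,1)=-8: scale R1 → (0, 1, 1/8, 0)
  clear (0,1): R0 −= (1)R1 → (1, 0, 5/8, 3/4)
  clear (2,1): R2 −= (1)R1 → (0, 0, -13/8, -7/2)
  clear (3,1): R3 −= (4)R1 → (0, 0, 11/2, 3)
pivot(2,2)=-13/8: scale R2 → (0, 0, 1, 28/13)
  clear (0,2): R0 −= (5/8)R2 → (1, 0, 0, -31/52)
  clear (1,2): R1 −= (1/8)R2 → (0, 1, 0, -7/26)
  clear (3,2): R3 −= (11/2)R2 → (0, 0, 0, -115/13)
pivot(3,3)=-115/13: scale R3 → (0, 0, 0, 1)
  clear (0,3): R0 −= (-31/52)R3 → (1, 0, 0, 0)
  clear (1,3): R1 −= (-7/26)R3 → (0, 1, 0, 0)
  clear (2,3): R2 −= (28/13)R3 → (0, 0, 1, 0)

pivot columns: 0, 1, 2, 3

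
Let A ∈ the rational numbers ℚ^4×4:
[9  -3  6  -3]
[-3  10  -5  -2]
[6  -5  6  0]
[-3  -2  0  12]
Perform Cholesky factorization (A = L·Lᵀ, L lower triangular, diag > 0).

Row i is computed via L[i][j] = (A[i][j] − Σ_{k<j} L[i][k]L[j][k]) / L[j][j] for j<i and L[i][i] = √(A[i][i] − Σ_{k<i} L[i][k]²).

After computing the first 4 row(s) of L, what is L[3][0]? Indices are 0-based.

L[3][0] = -1

Step 1: L[0][0] = √(9) = 3.
  L[1][0] = (-3) / L[0][0] = -1.
Step 2: L[1][1] = √(9) = 3.
  L[2][0] = (6) / L[0][0] = 2.
  L[2][1] = (-3) / L[1][1] = -1.
Step 3: L[2][2] = √(1) = 1.
  L[3][0] = (-3) / L[0][0] = -1.
  L[3][1] = (-3) / L[1][1] = -1.
  L[3][2] = (1) / L[2][2] = 1.
Step 4: L[3][3] = √(9) = 3.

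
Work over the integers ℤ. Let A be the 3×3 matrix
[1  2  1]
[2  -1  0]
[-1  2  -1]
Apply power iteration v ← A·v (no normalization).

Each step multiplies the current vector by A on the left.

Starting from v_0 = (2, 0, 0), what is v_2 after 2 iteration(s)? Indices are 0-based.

v_0 = (2, 0, 0).
v_1 = A·v_0 = (2, 4, -2).
v_2 = A·v_1 = (8, 0, 8).

v_2 = (8, 0, 8)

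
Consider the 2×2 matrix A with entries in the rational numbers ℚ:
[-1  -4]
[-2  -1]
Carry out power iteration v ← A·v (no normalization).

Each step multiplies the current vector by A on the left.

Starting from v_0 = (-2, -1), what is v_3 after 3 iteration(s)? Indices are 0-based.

v_3 = (94, 69)

v_0 = (-2, -1).
v_1 = A·v_0 = (6, 5).
v_2 = A·v_1 = (-26, -17).
v_3 = A·v_2 = (94, 69).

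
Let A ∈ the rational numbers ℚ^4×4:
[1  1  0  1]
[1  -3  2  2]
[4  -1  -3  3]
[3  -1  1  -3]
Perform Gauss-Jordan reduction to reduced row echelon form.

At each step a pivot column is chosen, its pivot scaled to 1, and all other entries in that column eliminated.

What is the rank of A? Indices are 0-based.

rank = 4

[1] R0 /= 1  ⇒  (1, 1, 0, 1)
     R1 -= 1·R0  ⇒  (0, -4, 2, 1)
     R2 -= 4·R0  ⇒  (0, -5, -3, -1)
     R3 -= 3·R0  ⇒  (0, -4, 1, -6)
[2] R1 /= -4  ⇒  (0, 1, -1/2, -1/4)
     R0 -= 1·R1  ⇒  (1, 0, 1/2, 5/4)
     R2 -= -5·R1  ⇒  (0, 0, -11/2, -9/4)
     R3 -= -4·R1  ⇒  (0, 0, -1, -7)
[3] R2 /= -11/2  ⇒  (0, 0, 1, 9/22)
     R0 -= 1/2·R2  ⇒  (1, 0, 0, 23/22)
     R1 -= -1/2·R2  ⇒  (0, 1, 0, -1/22)
     R3 -= -1·R2  ⇒  (0, 0, 0, -145/22)
[4] R3 /= -145/22  ⇒  (0, 0, 0, 1)
     R0 -= 23/22·R3  ⇒  (1, 0, 0, 0)
     R1 -= -1/22·R3  ⇒  (0, 1, 0, 0)
     R2 -= 9/22·R3  ⇒  (0, 0, 1, 0)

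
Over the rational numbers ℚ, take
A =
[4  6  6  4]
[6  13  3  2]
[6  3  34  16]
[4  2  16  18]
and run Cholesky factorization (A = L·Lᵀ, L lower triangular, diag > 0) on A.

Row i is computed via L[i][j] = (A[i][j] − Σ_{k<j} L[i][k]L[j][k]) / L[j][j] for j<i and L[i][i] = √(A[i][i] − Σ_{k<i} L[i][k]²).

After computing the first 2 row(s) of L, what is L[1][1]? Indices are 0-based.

Step 1: L[0][0] = √(4) = 2.
  L[1][0] = (6) / L[0][0] = 3.
Step 2: L[1][1] = √(4) = 2.

L[1][1] = 2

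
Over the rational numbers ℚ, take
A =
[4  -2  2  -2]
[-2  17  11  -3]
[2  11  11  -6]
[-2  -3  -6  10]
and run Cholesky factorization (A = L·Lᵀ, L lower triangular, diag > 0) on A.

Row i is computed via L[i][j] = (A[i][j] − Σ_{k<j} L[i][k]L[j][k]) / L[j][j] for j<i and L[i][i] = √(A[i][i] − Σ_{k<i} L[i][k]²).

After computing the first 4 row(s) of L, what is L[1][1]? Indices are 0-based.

Step 1: L[0][0] = √(4) = 2.
  L[1][0] = (-2) / L[0][0] = -1.
Step 2: L[1][1] = √(16) = 4.
  L[2][0] = (2) / L[0][0] = 1.
  L[2][1] = (12) / L[1][1] = 3.
Step 3: L[2][2] = √(1) = 1.
  L[3][0] = (-2) / L[0][0] = -1.
  L[3][1] = (-4) / L[1][1] = -1.
  L[3][2] = (-2) / L[2][2] = -2.
Step 4: L[3][3] = √(4) = 2.

L[1][1] = 4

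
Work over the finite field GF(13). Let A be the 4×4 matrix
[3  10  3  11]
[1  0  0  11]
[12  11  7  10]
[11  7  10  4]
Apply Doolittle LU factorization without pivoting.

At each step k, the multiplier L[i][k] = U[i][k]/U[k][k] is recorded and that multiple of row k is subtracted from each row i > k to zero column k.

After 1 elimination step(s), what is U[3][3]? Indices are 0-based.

k=0: U[0][0]=3
  eliminate (1,0): mult=9, new row 1: (0, 1, 12, 3); set L[1][0]=9
  eliminate (2,0): mult=4, new row 2: (0, 10, 8, 5); set L[2][0]=4
  eliminate (3,0): mult=8, new row 3: (0, 5, 12, 7); set L[3][0]=8

U[3][3] = 7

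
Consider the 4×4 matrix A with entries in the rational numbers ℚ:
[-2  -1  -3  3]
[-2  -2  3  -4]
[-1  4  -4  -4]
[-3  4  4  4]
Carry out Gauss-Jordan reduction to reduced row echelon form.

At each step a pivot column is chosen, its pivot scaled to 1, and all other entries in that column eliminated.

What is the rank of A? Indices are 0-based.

rank = 4

step 1: normalize row 0 (÷-2) = (1, 1/2, 3/2, -3/2)
  row 1: subtract -2×row0 = (0, -1, 6, -7)
  row 2: subtract -1×row0 = (0, 9/2, -5/2, -11/2)
  row 3: subtract -3×row0 = (0, 11/2, 17/2, -1/2)
step 2: normalize row 1 (÷-1) = (0, 1, -6, 7)
  row 0: subtract 1/2×row1 = (1, 0, 9/2, -5)
  row 2: subtract 9/2×row1 = (0, 0, 49/2, -37)
  row 3: subtract 11/2×row1 = (0, 0, 83/2, -39)
step 3: normalize row 2 (÷49/2) = (0, 0, 1, -74/49)
  row 0: subtract 9/2×row2 = (1, 0, 0, 88/49)
  row 1: subtract -6×row2 = (0, 1, 0, -101/49)
  row 3: subtract 83/2×row2 = (0, 0, 0, 1160/49)
step 4: normalize row 3 (÷1160/49) = (0, 0, 0, 1)
  row 0: subtract 88/49×row3 = (1, 0, 0, 0)
  row 1: subtract -101/49×row3 = (0, 1, 0, 0)
  row 2: subtract -74/49×row3 = (0, 0, 1, 0)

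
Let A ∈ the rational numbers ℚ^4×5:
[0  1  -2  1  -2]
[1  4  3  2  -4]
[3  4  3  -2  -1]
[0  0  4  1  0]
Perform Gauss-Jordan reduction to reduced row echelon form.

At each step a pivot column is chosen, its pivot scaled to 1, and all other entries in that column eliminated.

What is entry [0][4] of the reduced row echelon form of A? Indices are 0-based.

[1] R0 <-> R1
[1] R0 /= 1  ⇒  (1, 4, 3, 2, -4)
     R2 -= 3·R0  ⇒  (0, -8, -6, -8, 11)
[2] R1 /= 1  ⇒  (0, 1, -2, 1, -2)
     R0 -= 4·R1  ⇒  (1, 0, 11, -2, 4)
     R2 -= -8·R1  ⇒  (0, 0, -22, 0, -5)
[3] R2 /= -22  ⇒  (0, 0, 1, 0, 5/22)
     R0 -= 11·R2  ⇒  (1, 0, 0, -2, 3/2)
     R1 -= -2·R2  ⇒  (0, 1, 0, 1, -17/11)
     R3 -= 4·R2  ⇒  (0, 0, 0, 1, -10/11)
[4] R3 /= 1  ⇒  (0, 0, 0, 1, -10/11)
     R0 -= -2·R3  ⇒  (1, 0, 0, 0, -7/22)
     R1 -= 1·R3  ⇒  (0, 1, 0, 0, -7/11)

M[0][4] = -7/22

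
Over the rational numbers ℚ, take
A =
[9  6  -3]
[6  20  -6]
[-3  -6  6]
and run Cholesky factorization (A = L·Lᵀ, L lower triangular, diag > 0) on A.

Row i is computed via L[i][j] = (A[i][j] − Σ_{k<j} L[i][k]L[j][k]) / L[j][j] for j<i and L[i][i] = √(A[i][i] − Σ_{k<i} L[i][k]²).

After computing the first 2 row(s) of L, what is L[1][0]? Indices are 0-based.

L[1][0] = 2

Step 1: L[0][0] = √(9) = 3.
  L[1][0] = (6) / L[0][0] = 2.
Step 2: L[1][1] = √(16) = 4.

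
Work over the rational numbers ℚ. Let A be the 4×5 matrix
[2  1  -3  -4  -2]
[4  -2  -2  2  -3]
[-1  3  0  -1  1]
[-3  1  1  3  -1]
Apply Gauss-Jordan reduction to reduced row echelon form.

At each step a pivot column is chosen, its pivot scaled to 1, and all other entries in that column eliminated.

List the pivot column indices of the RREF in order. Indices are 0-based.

pivot columns: 0, 1, 2, 3

pivot(0,0)=2: scale R0 → (1, 1/2, -3/2, -2, -1)
  clear (1,0): R1 −= (4)R0 → (0, -4, 4, 10, 1)
  clear (2,0): R2 −= (-1)R0 → (0, 7/2, -3/2, -3, 0)
  clear (3,0): R3 −= (-3)R0 → (0, 5/2, -7/2, -3, -4)
pivot(1,1)=-4: scale R1 → (0, 1, -1, -5/2, -1/4)
  clear (0,1): R0 −= (1/2)R1 → (1, 0, -1, -3/4, -7/8)
  clear (2,1): R2 −= (7/2)R1 → (0, 0, 2, 23/4, 7/8)
  clear (3,1): R3 −= (5/2)R1 → (0, 0, -1, 13/4, -27/8)
pivot(2,2)=2: scale R2 → (0, 0, 1, 23/8, 7/16)
  clear (0,2): R0 −= (-1)R2 → (1, 0, 0, 17/8, -7/16)
  clear (1,2): R1 −= (-1)R2 → (0, 1, 0, 3/8, 3/16)
  clear (3,2): R3 −= (-1)R2 → (0, 0, 0, 49/8, -47/16)
pivot(3,3)=49/8: scale R3 → (0, 0, 0, 1, -47/98)
  clear (0,3): R0 −= (17/8)R3 → (1, 0, 0, 0, 57/98)
  clear (1,3): R1 −= (3/8)R3 → (0, 1, 0, 0, 18/49)
  clear (2,3): R2 −= (23/8)R3 → (0, 0, 1, 0, 89/49)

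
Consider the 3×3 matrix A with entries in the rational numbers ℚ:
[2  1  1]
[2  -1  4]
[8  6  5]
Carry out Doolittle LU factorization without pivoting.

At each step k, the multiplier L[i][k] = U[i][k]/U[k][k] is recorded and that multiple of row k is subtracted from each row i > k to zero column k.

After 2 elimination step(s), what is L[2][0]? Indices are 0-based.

L[2][0] = 4

Step 1: pivot at (0,0) is 2.
  row1 ← row1 − (1)·row0  ⇒  L[1][0]=1, U row1=(0, -2, 3)
  row2 ← row2 − (4)·row0  ⇒  L[2][0]=4, U row2=(0, 2, 1)
Step 2: pivot at (1,1) is -2.
  row2 ← row2 − (-1)·row1  ⇒  L[2][1]=-1, U row2=(0, 0, 4)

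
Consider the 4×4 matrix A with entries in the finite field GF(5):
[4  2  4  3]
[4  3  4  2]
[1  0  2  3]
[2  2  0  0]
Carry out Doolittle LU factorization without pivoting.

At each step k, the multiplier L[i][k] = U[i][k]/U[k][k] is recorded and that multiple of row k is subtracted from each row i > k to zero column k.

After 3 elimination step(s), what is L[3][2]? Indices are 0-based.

L[3][2] = 3

[col 0] pivot 4
  R1 -= 1*R0 → (0, 1, 0, 4)  (L[1][0] := 1)
  R2 -= 4*R0 → (0, 2, 1, 1)  (L[2][0] := 4)
  R3 -= 3*R0 → (0, 1, 3, 1)  (L[3][0] := 3)
[col 1] pivot 1
  R2 -= 2*R1 → (0, 0, 1, 3)  (L[2][1] := 2)
  R3 -= 1*R1 → (0, 0, 3, 2)  (L[3][1] := 1)
[col 2] pivot 1
  R3 -= 3*R2 → (0, 0, 0, 3)  (L[3][2] := 3)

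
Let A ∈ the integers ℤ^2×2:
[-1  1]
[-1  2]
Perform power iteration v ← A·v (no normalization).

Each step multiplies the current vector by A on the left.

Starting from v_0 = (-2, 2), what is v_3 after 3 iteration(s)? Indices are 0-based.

v_3 = (6, 14)

v_0 = (-2, 2).
v_1 = A·v_0 = (4, 6).
v_2 = A·v_1 = (2, 8).
v_3 = A·v_2 = (6, 14).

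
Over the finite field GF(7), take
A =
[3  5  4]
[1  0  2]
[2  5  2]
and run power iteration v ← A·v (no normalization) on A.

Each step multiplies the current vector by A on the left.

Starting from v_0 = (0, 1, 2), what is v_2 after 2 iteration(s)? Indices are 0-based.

v_2 = (4, 3, 1)

v_0 = (0, 1, 2).
v_1 = A·v_0 = (6, 4, 2).
v_2 = A·v_1 = (4, 3, 1).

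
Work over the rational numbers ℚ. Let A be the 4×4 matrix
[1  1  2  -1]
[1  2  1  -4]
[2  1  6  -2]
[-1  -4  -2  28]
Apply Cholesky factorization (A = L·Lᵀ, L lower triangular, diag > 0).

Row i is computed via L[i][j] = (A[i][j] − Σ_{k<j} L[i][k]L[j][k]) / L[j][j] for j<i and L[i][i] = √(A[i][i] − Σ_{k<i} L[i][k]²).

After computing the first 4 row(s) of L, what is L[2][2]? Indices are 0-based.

L[2][2] = 1

Step 1: L[0][0] = √(1) = 1.
  L[1][0] = (1) / L[0][0] = 1.
Step 2: L[1][1] = √(1) = 1.
  L[2][0] = (2) / L[0][0] = 2.
  L[2][1] = (-1) / L[1][1] = -1.
Step 3: L[2][2] = √(1) = 1.
  L[3][0] = (-1) / L[0][0] = -1.
  L[3][1] = (-3) / L[1][1] = -3.
  L[3][2] = (-3) / L[2][2] = -3.
Step 4: L[3][3] = √(9) = 3.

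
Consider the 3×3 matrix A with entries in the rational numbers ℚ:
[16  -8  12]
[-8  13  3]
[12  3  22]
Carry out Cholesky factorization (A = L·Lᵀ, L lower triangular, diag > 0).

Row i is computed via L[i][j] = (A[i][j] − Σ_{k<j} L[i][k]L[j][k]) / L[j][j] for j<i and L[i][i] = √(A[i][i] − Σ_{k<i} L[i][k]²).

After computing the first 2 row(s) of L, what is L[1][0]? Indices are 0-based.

Step 1: L[0][0] = √(16) = 4.
  L[1][0] = (-8) / L[0][0] = -2.
Step 2: L[1][1] = √(9) = 3.

L[1][0] = -2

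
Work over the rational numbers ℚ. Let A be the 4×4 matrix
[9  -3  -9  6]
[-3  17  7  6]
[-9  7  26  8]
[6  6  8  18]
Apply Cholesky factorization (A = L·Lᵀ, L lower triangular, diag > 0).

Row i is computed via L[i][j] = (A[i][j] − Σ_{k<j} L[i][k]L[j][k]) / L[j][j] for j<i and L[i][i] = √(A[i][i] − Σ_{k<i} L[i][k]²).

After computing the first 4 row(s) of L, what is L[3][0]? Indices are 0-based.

Step 1: L[0][0] = √(9) = 3.
  L[1][0] = (-3) / L[0][0] = -1.
Step 2: L[1][1] = √(16) = 4.
  L[2][0] = (-9) / L[0][0] = -3.
  L[2][1] = (4) / L[1][1] = 1.
Step 3: L[2][2] = √(16) = 4.
  L[3][0] = (6) / L[0][0] = 2.
  L[3][1] = (8) / L[1][1] = 2.
  L[3][2] = (12) / L[2][2] = 3.
Step 4: L[3][3] = √(1) = 1.

L[3][0] = 2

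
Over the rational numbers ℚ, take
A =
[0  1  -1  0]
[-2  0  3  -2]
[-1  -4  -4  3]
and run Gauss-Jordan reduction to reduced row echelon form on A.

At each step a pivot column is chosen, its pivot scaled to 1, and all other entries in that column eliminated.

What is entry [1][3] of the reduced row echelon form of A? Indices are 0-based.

M[1][3] = -8/19

step 1: exchange rows 0,1
step 1: normalize row 0 (÷-2) = (1, 0, -3/2, 1)
  row 2: subtract -1×row0 = (0, -4, -11/2, 4)
step 2: normalize row 1 (÷1) = (0, 1, -1, 0)
  row 2: subtract -4×row1 = (0, 0, -19/2, 4)
step 3: normalize row 2 (÷-19/2) = (0, 0, 1, -8/19)
  row 0: subtract -3/2×row2 = (1, 0, 0, 7/19)
  row 1: subtract -1×row2 = (0, 1, 0, -8/19)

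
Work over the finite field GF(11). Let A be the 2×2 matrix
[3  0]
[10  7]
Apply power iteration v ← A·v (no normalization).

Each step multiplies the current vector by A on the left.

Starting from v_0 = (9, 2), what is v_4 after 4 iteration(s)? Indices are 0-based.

v_4 = (3, 0)

v_0 = (9, 2).
v_1 = A·v_0 = (5, 5).
v_2 = A·v_1 = (4, 8).
v_3 = A·v_2 = (1, 8).
v_4 = A·v_3 = (3, 0).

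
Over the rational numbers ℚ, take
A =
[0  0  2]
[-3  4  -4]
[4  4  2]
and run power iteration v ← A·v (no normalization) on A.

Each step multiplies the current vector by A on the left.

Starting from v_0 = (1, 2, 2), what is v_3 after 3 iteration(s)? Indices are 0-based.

v_3 = (72, -592, -152)

v_0 = (1, 2, 2).
v_1 = A·v_0 = (4, -3, 16).
v_2 = A·v_1 = (32, -88, 36).
v_3 = A·v_2 = (72, -592, -152).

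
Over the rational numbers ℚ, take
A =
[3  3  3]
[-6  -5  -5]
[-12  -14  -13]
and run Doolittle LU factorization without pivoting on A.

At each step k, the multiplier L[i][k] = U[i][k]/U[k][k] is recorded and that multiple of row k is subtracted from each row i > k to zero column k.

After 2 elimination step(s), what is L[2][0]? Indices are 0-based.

[col 0] pivot 3
  R1 -= -2*R0 → (0, 1, 1)  (L[1][0] := -2)
  R2 -= -4*R0 → (0, -2, -1)  (L[2][0] := -4)
[col 1] pivot 1
  R2 -= -2*R1 → (0, 0, 1)  (L[2][1] := -2)

L[2][0] = -4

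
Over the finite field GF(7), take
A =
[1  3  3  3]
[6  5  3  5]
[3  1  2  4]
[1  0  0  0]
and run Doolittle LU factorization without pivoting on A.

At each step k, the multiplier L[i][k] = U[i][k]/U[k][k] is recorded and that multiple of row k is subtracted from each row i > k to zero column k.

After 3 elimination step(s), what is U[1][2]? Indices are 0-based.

[col 0] pivot 1
  R1 -= 6*R0 → (0, 1, 6, 1)  (L[1][0] := 6)
  R2 -= 3*R0 → (0, 6, 0, 2)  (L[2][0] := 3)
  R3 -= 1*R0 → (0, 4, 4, 4)  (L[3][0] := 1)
[col 1] pivot 1
  R2 -= 6*R1 → (0, 0, 6, 3)  (L[2][1] := 6)
  R3 -= 4*R1 → (0, 0, 1, 0)  (L[3][1] := 4)
[col 2] pivot 6
  R3 -= 6*R2 → (0, 0, 0, 3)  (L[3][2] := 6)

U[1][2] = 6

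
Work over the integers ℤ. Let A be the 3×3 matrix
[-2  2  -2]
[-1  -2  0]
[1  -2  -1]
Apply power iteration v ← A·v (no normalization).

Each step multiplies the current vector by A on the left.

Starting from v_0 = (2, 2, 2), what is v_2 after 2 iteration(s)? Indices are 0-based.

v_2 = (4, 16, 12)

v_0 = (2, 2, 2).
v_1 = A·v_0 = (-4, -6, -4).
v_2 = A·v_1 = (4, 16, 12).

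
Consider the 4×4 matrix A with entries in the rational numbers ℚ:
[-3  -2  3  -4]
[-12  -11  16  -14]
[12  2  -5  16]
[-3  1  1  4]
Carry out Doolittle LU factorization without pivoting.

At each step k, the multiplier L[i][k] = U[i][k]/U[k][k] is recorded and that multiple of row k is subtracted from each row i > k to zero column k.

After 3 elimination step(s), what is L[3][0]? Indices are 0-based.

L[3][0] = 1

[col 0] pivot -3
  R1 -= 4*R0 → (0, -3, 4, 2)  (L[1][0] := 4)
  R2 -= -4*R0 → (0, -6, 7, 0)  (L[2][0] := -4)
  R3 -= 1*R0 → (0, 3, -2, 8)  (L[3][0] := 1)
[col 1] pivot -3
  R2 -= 2*R1 → (0, 0, -1, -4)  (L[2][1] := 2)
  R3 -= -1*R1 → (0, 0, 2, 10)  (L[3][1] := -1)
[col 2] pivot -1
  R3 -= -2*R2 → (0, 0, 0, 2)  (L[3][2] := -2)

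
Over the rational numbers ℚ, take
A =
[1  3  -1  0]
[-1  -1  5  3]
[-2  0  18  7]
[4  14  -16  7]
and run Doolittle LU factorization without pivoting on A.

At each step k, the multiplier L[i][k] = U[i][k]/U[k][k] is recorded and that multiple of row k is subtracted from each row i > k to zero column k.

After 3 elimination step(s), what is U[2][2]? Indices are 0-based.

[col 0] pivot 1
  R1 -= -1*R0 → (0, 2, 4, 3)  (L[1][0] := -1)
  R2 -= -2*R0 → (0, 6, 16, 7)  (L[2][0] := -2)
  R3 -= 4*R0 → (0, 2, -12, 7)  (L[3][0] := 4)
[col 1] pivot 2
  R2 -= 3*R1 → (0, 0, 4, -2)  (L[2][1] := 3)
  R3 -= 1*R1 → (0, 0, -16, 4)  (L[3][1] := 1)
[col 2] pivot 4
  R3 -= -4*R2 → (0, 0, 0, -4)  (L[3][2] := -4)

U[2][2] = 4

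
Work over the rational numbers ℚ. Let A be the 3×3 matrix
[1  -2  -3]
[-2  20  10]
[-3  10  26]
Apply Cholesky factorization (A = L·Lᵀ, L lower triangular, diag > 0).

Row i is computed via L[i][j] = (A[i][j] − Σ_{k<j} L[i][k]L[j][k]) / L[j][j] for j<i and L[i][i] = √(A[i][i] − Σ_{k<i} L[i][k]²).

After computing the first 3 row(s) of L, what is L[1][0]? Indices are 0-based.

Step 1: L[0][0] = √(1) = 1.
  L[1][0] = (-2) / L[0][0] = -2.
Step 2: L[1][1] = √(16) = 4.
  L[2][0] = (-3) / L[0][0] = -3.
  L[2][1] = (4) / L[1][1] = 1.
Step 3: L[2][2] = √(16) = 4.

L[1][0] = -2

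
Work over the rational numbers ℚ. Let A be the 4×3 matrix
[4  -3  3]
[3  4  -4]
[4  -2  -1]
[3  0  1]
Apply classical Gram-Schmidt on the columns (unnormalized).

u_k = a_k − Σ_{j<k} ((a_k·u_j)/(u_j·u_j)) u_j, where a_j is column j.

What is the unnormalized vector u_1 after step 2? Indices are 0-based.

Step 1: u_0 = a_0 = (4, 3, 4, 3).
Step 2: u_1 = a_1 − (-4/25)·u_0 = (-59/25, 112/25, -34/25, 12/25).

u_1 = (-59/25, 112/25, -34/25, 12/25)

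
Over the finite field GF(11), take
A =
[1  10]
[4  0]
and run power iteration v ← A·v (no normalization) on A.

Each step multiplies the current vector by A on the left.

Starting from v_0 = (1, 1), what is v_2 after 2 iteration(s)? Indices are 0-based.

v_2 = (7, 0)

v_0 = (1, 1).
v_1 = A·v_0 = (0, 4).
v_2 = A·v_1 = (7, 0).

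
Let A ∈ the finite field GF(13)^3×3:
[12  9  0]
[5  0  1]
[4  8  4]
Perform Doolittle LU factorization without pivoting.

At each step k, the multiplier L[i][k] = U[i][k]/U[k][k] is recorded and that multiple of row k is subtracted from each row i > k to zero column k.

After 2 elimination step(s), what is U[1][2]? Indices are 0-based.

U[1][2] = 1

k=0: U[0][0]=12
  eliminate (1,0): mult=8, new row 1: (0, 6, 1); set L[1][0]=8
  eliminate (2,0): mult=9, new row 2: (0, 5, 4); set L[2][0]=9
k=1: U[1][1]=6
  eliminate (2,1): mult=3, new row 2: (0, 0, 1); set L[2][1]=3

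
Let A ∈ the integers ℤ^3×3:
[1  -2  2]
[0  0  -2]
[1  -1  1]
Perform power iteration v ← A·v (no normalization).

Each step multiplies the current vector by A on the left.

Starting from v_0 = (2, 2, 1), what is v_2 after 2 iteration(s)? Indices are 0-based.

v_2 = (6, -2, 3)

v_0 = (2, 2, 1).
v_1 = A·v_0 = (0, -2, 1).
v_2 = A·v_1 = (6, -2, 3).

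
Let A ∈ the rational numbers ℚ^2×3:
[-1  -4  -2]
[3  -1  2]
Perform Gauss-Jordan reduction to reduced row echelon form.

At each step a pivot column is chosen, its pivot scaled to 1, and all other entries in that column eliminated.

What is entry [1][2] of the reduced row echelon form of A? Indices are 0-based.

M[1][2] = 4/13

[1] R0 /= -1  ⇒  (1, 4, 2)
     R1 -= 3·R0  ⇒  (0, -13, -4)
[2] R1 /= -13  ⇒  (0, 1, 4/13)
     R0 -= 4·R1  ⇒  (1, 0, 10/13)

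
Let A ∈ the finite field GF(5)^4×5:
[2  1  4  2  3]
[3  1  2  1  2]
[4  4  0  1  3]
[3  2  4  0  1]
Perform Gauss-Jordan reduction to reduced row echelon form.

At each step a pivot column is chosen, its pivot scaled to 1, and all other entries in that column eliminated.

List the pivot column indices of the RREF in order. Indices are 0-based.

[1] R0 /= 2  ⇒  (1, 3, 2, 1, 4)
     R1 -= 3·R0  ⇒  (0, 2, 1, 3, 0)
     R2 -= 4·R0  ⇒  (0, 2, 2, 2, 2)
     R3 -= 3·R0  ⇒  (0, 3, 3, 2, 4)
[2] R1 /= 2  ⇒  (0, 1, 3, 4, 0)
     R0 -= 3·R1  ⇒  (1, 0, 3, 4, 4)
     R2 -= 2·R1  ⇒  (0, 0, 1, 4, 2)
     R3 -= 3·R1  ⇒  (0, 0, 4, 0, 4)
[3] R2 /= 1  ⇒  (0, 0, 1, 4, 2)
     R0 -= 3·R2  ⇒  (1, 0, 0, 2, 3)
     R1 -= 3·R2  ⇒  (0, 1, 0, 2, 4)
     R3 -= 4·R2  ⇒  (0, 0, 0, 4, 1)
[4] R3 /= 4  ⇒  (0, 0, 0, 1, 4)
     R0 -= 2·R3  ⇒  (1, 0, 0, 0, 0)
     R1 -= 2·R3  ⇒  (0, 1, 0, 0, 1)
     R2 -= 4·R3  ⇒  (0, 0, 1, 0, 1)

pivot columns: 0, 1, 2, 3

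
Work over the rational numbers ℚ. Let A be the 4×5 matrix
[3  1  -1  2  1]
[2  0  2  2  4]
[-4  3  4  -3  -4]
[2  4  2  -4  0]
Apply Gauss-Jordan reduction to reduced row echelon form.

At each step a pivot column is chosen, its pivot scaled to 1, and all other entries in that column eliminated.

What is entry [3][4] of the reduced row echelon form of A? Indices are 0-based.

[1] R0 /= 3  ⇒  (1, 1/3, -1/3, 2/3, 1/3)
     R1 -= 2·R0  ⇒  (0, -2/3, 8/3, 2/3, 10/3)
     R2 -= -4·R0  ⇒  (0, 13/3, 8/3, -1/3, -8/3)
     R3 -= 2·R0  ⇒  (0, 10/3, 8/3, -16/3, -2/3)
[2] R1 /= -2/3  ⇒  (0, 1, -4, -1, -5)
     R0 -= 1/3·R1  ⇒  (1, 0, 1, 1, 2)
     R2 -= 13/3·R1  ⇒  (0, 0, 20, 4, 19)
     R3 -= 10/3·R1  ⇒  (0, 0, 16, -2, 16)
[3] R2 /= 20  ⇒  (0, 0, 1, 1/5, 19/20)
     R0 -= 1·R2  ⇒  (1, 0, 0, 4/5, 21/20)
     R1 -= -4·R2  ⇒  (0, 1, 0, -1/5, -6/5)
     R3 -= 16·R2  ⇒  (0, 0, 0, -26/5, 4/5)
[4] R3 /= -26/5  ⇒  (0, 0, 0, 1, -2/13)
     R0 -= 4/5·R3  ⇒  (1, 0, 0, 0, 61/52)
     R1 -= -1/5·R3  ⇒  (0, 1, 0, 0, -16/13)
     R2 -= 1/5·R3  ⇒  (0, 0, 1, 0, 51/52)

M[3][4] = -2/13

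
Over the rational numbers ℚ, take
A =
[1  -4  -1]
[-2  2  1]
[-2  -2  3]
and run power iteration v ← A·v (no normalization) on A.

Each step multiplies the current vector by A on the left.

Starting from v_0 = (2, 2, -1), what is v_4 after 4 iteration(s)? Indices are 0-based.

v_0 = (2, 2, -1).
v_1 = A·v_0 = (-5, -1, -11).
v_2 = A·v_1 = (10, -3, -21).
v_3 = A·v_2 = (43, -47, -77).
v_4 = A·v_3 = (308, -257, -223).

v_4 = (308, -257, -223)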